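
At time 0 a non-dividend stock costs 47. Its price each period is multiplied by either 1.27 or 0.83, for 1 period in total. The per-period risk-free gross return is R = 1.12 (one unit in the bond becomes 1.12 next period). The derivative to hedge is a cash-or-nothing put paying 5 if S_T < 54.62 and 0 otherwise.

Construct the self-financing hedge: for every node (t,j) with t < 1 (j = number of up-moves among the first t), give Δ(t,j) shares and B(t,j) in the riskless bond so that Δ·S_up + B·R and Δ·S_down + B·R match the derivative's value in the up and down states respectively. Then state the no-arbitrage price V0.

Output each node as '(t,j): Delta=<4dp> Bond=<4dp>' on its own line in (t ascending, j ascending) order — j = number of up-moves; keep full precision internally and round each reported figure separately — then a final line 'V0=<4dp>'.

(0,0): Delta=-0.2418 Bond=12.8856
V0=1.5219

Risk-neutral probability p* = (R−d)/(u−d) = (1.12−0.83)/(1.27−0.83) = 0.6591.
Terminal values V(1,·): V(1,0)=5.0000, V(1,1)=0.0000
Node (0,0) S=47.0000: V=(p*·0.0000+(1−p*)·5.0000)/1.12=1.5219; Δ=(0.0000−5.0000)/(59.6900−39.0100)=-0.2418; B=V−Δ·S=12.8856
Root portfolio cost Δ·47+B reproduces V0=1.5219.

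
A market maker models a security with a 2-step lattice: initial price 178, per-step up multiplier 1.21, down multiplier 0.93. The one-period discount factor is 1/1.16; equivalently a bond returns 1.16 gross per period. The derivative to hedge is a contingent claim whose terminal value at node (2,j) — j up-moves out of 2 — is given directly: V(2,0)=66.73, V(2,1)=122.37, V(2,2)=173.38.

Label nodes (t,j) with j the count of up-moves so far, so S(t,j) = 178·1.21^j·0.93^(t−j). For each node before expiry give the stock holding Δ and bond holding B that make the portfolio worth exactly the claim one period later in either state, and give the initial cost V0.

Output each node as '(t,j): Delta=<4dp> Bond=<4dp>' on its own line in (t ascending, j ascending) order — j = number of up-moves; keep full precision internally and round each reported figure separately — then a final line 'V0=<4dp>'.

(0,0): Delta=0.8966 Bond=-44.3950
(1,0): Delta=1.2004 Bond=-101.7882
(1,1): Delta=0.8458 Bond=-40.5656
V0=115.2010

Under the risk-neutral measure, an up-move has probability p* = (R−d)/(u−d) = 0.8214 and values discount at R = 1.16.
At expiry t=2: V(2,0)=66.7300, V(2,1)=122.3700, V(2,2)=173.3800
(1,0): S=165.5400. Δ = (V_up−V_dn)/(S_up−S_dn) = (122.3700−66.7300)/(200.3034−153.9522) = 1.2004. V = [p*·122.3700 + (1−p*)·66.7300]/1.16 = 96.9261. B = V − Δ·S = -101.7882.
(1,1): S=215.3800. Δ = (V_up−V_dn)/(S_up−S_dn) = (173.3800−122.3700)/(260.6098−200.3034) = 0.8458. V = [p*·173.3800 + (1−p*)·122.3700]/1.16 = 141.6130. B = V − Δ·S = -40.5656.
(0,0): S=178.0000. Δ = (V_up−V_dn)/(S_up−S_dn) = (141.6130−96.9261)/(215.3800−165.5400) = 0.8966. V = [p*·141.6130 + (1−p*)·96.9261]/1.16 = 115.2010. B = V − Δ·S = -44.3950.
The time-0 hedge costs 115.2010, which is the no-arbitrage price.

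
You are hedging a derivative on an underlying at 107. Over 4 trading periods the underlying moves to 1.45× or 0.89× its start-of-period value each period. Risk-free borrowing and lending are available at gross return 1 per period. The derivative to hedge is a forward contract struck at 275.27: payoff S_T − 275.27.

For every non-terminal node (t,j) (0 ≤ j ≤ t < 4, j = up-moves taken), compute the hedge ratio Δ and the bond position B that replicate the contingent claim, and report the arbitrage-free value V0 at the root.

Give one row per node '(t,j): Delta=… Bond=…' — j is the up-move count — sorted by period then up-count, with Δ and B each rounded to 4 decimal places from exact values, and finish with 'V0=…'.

Risk-neutral probability p* = (R−d)/(u−d) = (1−0.89)/(1.45−0.89) = 0.1964.
Payoff layer (t=4): V(4,0)=-208.1358, V(4,1)=-165.8941, V(4,2)=-97.0732, V(4,3)=15.0506, V(4,4)=197.7242
Node (3,0) S=75.4317: V=(p*·-165.8941+(1−p*)·-208.1358)/1=-199.8383; Δ=(-165.8941−-208.1358)/(109.3759−67.1342)=1.0000; B=V−Δ·S=-275.2700
Node (3,1) S=122.8943: V=(p*·-97.0732+(1−p*)·-165.8941)/1=-152.3757; Δ=(-97.0732−-165.8941)/(178.1968−109.3759)=1.0000; B=V−Δ·S=-275.2700
Node (3,2) S=200.2211: V=(p*·15.0506+(1−p*)·-97.0732)/1=-75.0489; Δ=(15.0506−-97.0732)/(290.3206−178.1968)=1.0000; B=V−Δ·S=-275.2700
Node (3,3) S=326.2029: V=(p*·197.7242+(1−p*)·15.0506)/1=50.9329; Δ=(197.7242−15.0506)/(472.9942−290.3206)=1.0000; B=V−Δ·S=-275.2700
Node (2,0) S=84.7547: V=(p*·-152.3757+(1−p*)·-199.8383)/1=-190.5153; Δ=(-152.3757−-199.8383)/(122.8943−75.4317)=1.0000; B=V−Δ·S=-275.2700
Node (2,1) S=138.0835: V=(p*·-75.0489+(1−p*)·-152.3757)/1=-137.1865; Δ=(-75.0489−-152.3757)/(200.2211−122.8943)=1.0000; B=V−Δ·S=-275.2700
Node (2,2) S=224.9675: V=(p*·50.9329+(1−p*)·-75.0489)/1=-50.3025; Δ=(50.9329−-75.0489)/(326.2029−200.2211)=1.0000; B=V−Δ·S=-275.2700
Node (1,0) S=95.2300: V=(p*·-137.1865+(1−p*)·-190.5153)/1=-180.0400; Δ=(-137.1865−-190.5153)/(138.0835−84.7547)=1.0000; B=V−Δ·S=-275.2700
Node (1,1) S=155.1500: V=(p*·-50.3025+(1−p*)·-137.1865)/1=-120.1200; Δ=(-50.3025−-137.1865)/(224.9675−138.0835)=1.0000; B=V−Δ·S=-275.2700
Node (0,0) S=107.0000: V=(p*·-120.1200+(1−p*)·-180.0400)/1=-168.2700; Δ=(-120.1200−-180.0400)/(155.1500−95.2300)=1.0000; B=V−Δ·S=-275.2700
Check: Δ(0,0)·S0 + B(0,0) = -168.2700 = V0.

(0,0): Delta=1.0000 Bond=-275.2700
(1,0): Delta=1.0000 Bond=-275.2700
(1,1): Delta=1.0000 Bond=-275.2700
(2,0): Delta=1.0000 Bond=-275.2700
(2,1): Delta=1.0000 Bond=-275.2700
(2,2): Delta=1.0000 Bond=-275.2700
(3,0): Delta=1.0000 Bond=-275.2700
(3,1): Delta=1.0000 Bond=-275.2700
(3,2): Delta=1.0000 Bond=-275.2700
(3,3): Delta=1.0000 Bond=-275.2700
V0=-168.2700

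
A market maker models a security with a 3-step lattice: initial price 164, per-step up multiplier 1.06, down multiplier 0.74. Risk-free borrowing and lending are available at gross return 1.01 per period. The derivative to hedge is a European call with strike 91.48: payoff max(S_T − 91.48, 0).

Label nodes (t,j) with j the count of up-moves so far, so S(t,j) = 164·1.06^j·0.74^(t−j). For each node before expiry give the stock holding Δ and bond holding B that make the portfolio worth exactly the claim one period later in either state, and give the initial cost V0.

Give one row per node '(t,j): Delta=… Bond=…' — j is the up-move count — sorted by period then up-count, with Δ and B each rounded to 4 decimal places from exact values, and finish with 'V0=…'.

Under the risk-neutral measure, an up-move has probability p* = (R−d)/(u−d) = 0.8437 and values discount at R = 1.01.
Terminal payoffs: V(3,0)=0.0000, V(3,1)=3.7148, V(3,2)=44.8801, V(3,3)=103.8466
  t=2,j=0: stock 89.8064 → up 95.1948 (V=3.7148), down 66.4567 (V=0.0000). Price 3.1033; hedge Δ=0.1293, bond B=-8.5054.
  t=2,j=1: stock 128.6416 → up 136.3601 (V=44.8801), down 95.1948 (V=3.7148). Price 38.0673; hedge Δ=1.0000, bond B=-90.5743.
  t=2,j=2: stock 184.2704 → up 195.3266 (V=103.8466), down 136.3601 (V=44.8801). Price 93.6961; hedge Δ=1.0000, bond B=-90.5743.
  t=1,j=0: stock 121.3600 → up 128.6416 (V=38.0673), down 89.8064 (V=3.1033). Price 32.2814; hedge Δ=0.9003, bond B=-76.9812.
  t=1,j=1: stock 173.8400 → up 184.2704 (V=93.6961), down 128.6416 (V=38.0673). Price 84.1625; hedge Δ=1.0000, bond B=-89.6775.
  t=0,j=0: stock 164.0000 → up 173.8400 (V=84.1625), down 121.3600 (V=32.2814). Price 75.3031; hedge Δ=0.9886, bond B=-86.8254.
Check: Δ(0,0)·S0 + B(0,0) = 75.3031 = V0.

(0,0): Delta=0.9886 Bond=-86.8254
(1,0): Delta=0.9003 Bond=-76.9812
(1,1): Delta=1.0000 Bond=-89.6775
(2,0): Delta=0.1293 Bond=-8.5054
(2,1): Delta=1.0000 Bond=-90.5743
(2,2): Delta=1.0000 Bond=-90.5743
V0=75.3031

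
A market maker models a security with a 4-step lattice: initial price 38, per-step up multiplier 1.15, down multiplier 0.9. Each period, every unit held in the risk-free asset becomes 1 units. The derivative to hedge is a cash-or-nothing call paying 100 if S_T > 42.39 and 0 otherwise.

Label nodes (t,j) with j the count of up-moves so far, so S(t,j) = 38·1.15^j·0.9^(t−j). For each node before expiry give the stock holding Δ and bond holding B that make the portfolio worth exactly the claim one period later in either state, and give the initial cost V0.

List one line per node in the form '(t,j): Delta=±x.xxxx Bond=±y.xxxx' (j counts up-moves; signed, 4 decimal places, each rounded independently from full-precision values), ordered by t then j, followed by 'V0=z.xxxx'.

(0,0): Delta=3.0316 Bond=-97.2800
(1,0): Delta=1.8713 Bond=-57.6000
(1,1): Delta=4.3936 Bond=-156.8000
(2,0): Delta=0.0000 Bond=0.0000
(2,1): Delta=4.0681 Bond=-144.0000
(2,2): Delta=4.7756 Bond=-176.0000
(3,0): Delta=0.0000 Bond=0.0000
(3,1): Delta=0.0000 Bond=0.0000
(3,2): Delta=8.8438 Bond=-360.0000
(3,3): Delta=0.0000 Bond=100.0000
V0=17.9200

Under the risk-neutral measure, an up-move has probability p* = (R−d)/(u−d) = 0.4000 and values discount at R = 1.
At expiry t=4: V(4,0)=0.0000, V(4,1)=0.0000, V(4,2)=0.0000, V(4,3)=100.0000, V(4,4)=100.0000
  t=3,j=0: stock 27.7020 → up 31.8573 (V=0.0000), down 24.9318 (V=0.0000). Price 0.0000; hedge Δ=0.0000, bond B=0.0000.
  t=3,j=1: stock 35.3970 → up 40.7065 (V=0.0000), down 31.8573 (V=0.0000). Price 0.0000; hedge Δ=0.0000, bond B=0.0000.
  t=3,j=2: stock 45.2295 → up 52.0139 (V=100.0000), down 40.7065 (V=0.0000). Price 40.0000; hedge Δ=8.8438, bond B=-360.0000.
  t=3,j=3: stock 57.7932 → up 66.4622 (V=100.0000), down 52.0139 (V=100.0000). Price 100.0000; hedge Δ=0.0000, bond B=100.0000.
  t=2,j=0: stock 30.7800 → up 35.3970 (V=0.0000), down 27.7020 (V=0.0000). Price 0.0000; hedge Δ=0.0000, bond B=0.0000.
  t=2,j=1: stock 39.3300 → up 45.2295 (V=40.0000), down 35.3970 (V=0.0000). Price 16.0000; hedge Δ=4.0681, bond B=-144.0000.
  t=2,j=2: stock 50.2550 → up 57.7932 (V=100.0000), down 45.2295 (V=40.0000). Price 64.0000; hedge Δ=4.7756, bond B=-176.0000.
  t=1,j=0: stock 34.2000 → up 39.3300 (V=16.0000), down 30.7800 (V=0.0000). Price 6.4000; hedge Δ=1.8713, bond B=-57.6000.
  t=1,j=1: stock 43.7000 → up 50.2550 (V=64.0000), down 39.3300 (V=16.0000). Price 35.2000; hedge Δ=4.3936, bond B=-156.8000.
  t=0,j=0: stock 38.0000 → up 43.7000 (V=35.2000), down 34.2000 (V=6.4000). Price 17.9200; hedge Δ=3.0316, bond B=-97.2800.
Self-financing check: at every node Δ·S+B equals the discounted successor values.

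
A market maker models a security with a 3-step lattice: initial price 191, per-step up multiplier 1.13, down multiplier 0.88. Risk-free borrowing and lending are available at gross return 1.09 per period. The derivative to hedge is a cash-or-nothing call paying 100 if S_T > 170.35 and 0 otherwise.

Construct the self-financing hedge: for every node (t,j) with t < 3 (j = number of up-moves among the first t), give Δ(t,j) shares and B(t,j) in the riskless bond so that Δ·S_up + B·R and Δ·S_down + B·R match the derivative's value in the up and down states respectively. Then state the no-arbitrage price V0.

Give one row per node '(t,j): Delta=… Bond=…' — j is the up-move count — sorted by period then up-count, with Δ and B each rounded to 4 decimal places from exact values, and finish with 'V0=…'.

Since d<R<u, set p* = (R−d)/(u−d) = 0.8400; price each node as the discounted p*-expectation of its children.
Payoff layer (t=3): V(3,0)=0.0000, V(3,1)=0.0000, V(3,2)=100.0000, V(3,3)=100.0000
Node (2,0) S=147.9104: V=(p*·0.0000+(1−p*)·0.0000)/1.09=0.0000; Δ=(0.0000−0.0000)/(167.1388−130.1612)=0.0000; B=V−Δ·S=0.0000
Node (2,1) S=189.9304: V=(p*·100.0000+(1−p*)·0.0000)/1.09=77.0642; Δ=(100.0000−0.0000)/(214.6214−167.1388)=2.1060; B=V−Δ·S=-322.9358
Node (2,2) S=243.8879: V=(p*·100.0000+(1−p*)·100.0000)/1.09=91.7431; Δ=(100.0000−100.0000)/(275.5933−214.6214)=0.0000; B=V−Δ·S=91.7431
Node (1,0) S=168.0800: V=(p*·77.0642+(1−p*)·0.0000)/1.09=59.3889; Δ=(77.0642−0.0000)/(189.9304−147.9104)=1.8340; B=V−Δ·S=-248.8679
Node (1,1) S=215.8300: V=(p*·91.7431+(1−p*)·77.0642)/1.09=82.0133; Δ=(91.7431−77.0642)/(243.8879−189.9304)=0.2720; B=V−Δ·S=23.2977
Node (0,0) S=191.0000: V=(p*·82.0133+(1−p*)·59.3889)/1.09=71.9206; Δ=(82.0133−59.3889)/(215.8300−168.0800)=0.4738; B=V−Δ·S=-18.5769
Self-financing check: at every node Δ·S+B equals the discounted successor values.

(0,0): Delta=0.4738 Bond=-18.5769
(1,0): Delta=1.8340 Bond=-248.8679
(1,1): Delta=0.2720 Bond=23.2977
(2,0): Delta=0.0000 Bond=0.0000
(2,1): Delta=2.1060 Bond=-322.9358
(2,2): Delta=0.0000 Bond=91.7431
V0=71.9206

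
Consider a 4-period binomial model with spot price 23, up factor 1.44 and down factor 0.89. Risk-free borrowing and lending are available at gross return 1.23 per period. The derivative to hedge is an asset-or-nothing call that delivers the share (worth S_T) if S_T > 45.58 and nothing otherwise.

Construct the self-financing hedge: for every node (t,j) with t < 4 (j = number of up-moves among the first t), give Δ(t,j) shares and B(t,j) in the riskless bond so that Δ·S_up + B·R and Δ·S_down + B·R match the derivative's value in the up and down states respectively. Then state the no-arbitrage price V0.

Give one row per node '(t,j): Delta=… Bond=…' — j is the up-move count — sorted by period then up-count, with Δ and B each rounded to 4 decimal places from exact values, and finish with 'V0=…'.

No-arbitrage ⇒ martingale measure with p* = (R−d)/(u−d) = 0.6182.
Terminal values V(4,·): V(4,0)=0.0000, V(4,1)=0.0000, V(4,2)=0.0000, V(4,3)=61.1231, V(4,4)=98.8958
(3,0): S=16.2143. Δ = (V_up−V_dn)/(S_up−S_dn) = (0.0000−0.0000)/(23.3486−14.4307) = 0.0000. V = [p*·0.0000 + (1−p*)·0.0000]/1.23 = 0.0000. B = V − Δ·S = 0.0000.
(3,1): S=26.2344. Δ = (V_up−V_dn)/(S_up−S_dn) = (0.0000−0.0000)/(37.7775−23.3486) = 0.0000. V = [p*·0.0000 + (1−p*)·0.0000]/1.23 = 0.0000. B = V − Δ·S = 0.0000.
(3,2): S=42.4466. Δ = (V_up−V_dn)/(S_up−S_dn) = (61.1231−0.0000)/(61.1231−37.7775) = 2.6182. V = [p*·61.1231 + (1−p*)·0.0000]/1.23 = 30.7197. B = V − Δ·S = -80.4132.
(3,3): S=68.6776. Δ = (V_up−V_dn)/(S_up−S_dn) = (98.8958−61.1231)/(98.8958−61.1231) = 1.0000. V = [p*·98.8958 + (1−p*)·61.1231]/1.23 = 68.6776. B = V − Δ·S = 0.0000.
(2,0): S=18.2183. Δ = (V_up−V_dn)/(S_up−S_dn) = (0.0000−0.0000)/(26.2344−16.2143) = 0.0000. V = [p*·0.0000 + (1−p*)·0.0000]/1.23 = 0.0000. B = V − Δ·S = 0.0000.
(2,1): S=29.4768. Δ = (V_up−V_dn)/(S_up−S_dn) = (30.7197−0.0000)/(42.4466−26.2344) = 1.8948. V = [p*·30.7197 + (1−p*)·0.0000]/1.23 = 15.4393. B = V − Δ·S = -40.4146.
(2,2): S=47.6928. Δ = (V_up−V_dn)/(S_up−S_dn) = (68.6776−30.7197)/(68.6776−42.4466) = 1.4471. V = [p*·68.6776 + (1−p*)·30.7197]/1.23 = 44.0525. B = V − Δ·S = -24.9620.
(1,0): S=20.4700. Δ = (V_up−V_dn)/(S_up−S_dn) = (15.4393−0.0000)/(29.4768−18.2183) = 1.3713. V = [p*·15.4393 + (1−p*)·0.0000]/1.23 = 7.7596. B = V − Δ·S = -20.3119.
(1,1): S=33.1200. Δ = (V_up−V_dn)/(S_up−S_dn) = (44.0525−15.4393)/(47.6928−29.4768) = 1.5708. V = [p*·44.0525 + (1−p*)·15.4393]/1.23 = 26.9329. B = V − Δ·S = -25.0911.
(0,0): S=23.0000. Δ = (V_up−V_dn)/(S_up−S_dn) = (26.9329−7.7596)/(33.1200−20.4700) = 1.5157. V = [p*·26.9329 + (1−p*)·7.7596]/1.23 = 15.9449. B = V − Δ·S = -18.9157.
Each (Δ,B) replicates both successor values, so the strategy is self-financing and V0 is arbitrage-free.

(0,0): Delta=1.5157 Bond=-18.9157
(1,0): Delta=1.3713 Bond=-20.3119
(1,1): Delta=1.5708 Bond=-25.0911
(2,0): Delta=0.0000 Bond=0.0000
(2,1): Delta=1.8948 Bond=-40.4146
(2,2): Delta=1.4471 Bond=-24.9620
(3,0): Delta=0.0000 Bond=0.0000
(3,1): Delta=0.0000 Bond=0.0000
(3,2): Delta=2.6182 Bond=-80.4132
(3,3): Delta=1.0000 Bond=0.0000
V0=15.9449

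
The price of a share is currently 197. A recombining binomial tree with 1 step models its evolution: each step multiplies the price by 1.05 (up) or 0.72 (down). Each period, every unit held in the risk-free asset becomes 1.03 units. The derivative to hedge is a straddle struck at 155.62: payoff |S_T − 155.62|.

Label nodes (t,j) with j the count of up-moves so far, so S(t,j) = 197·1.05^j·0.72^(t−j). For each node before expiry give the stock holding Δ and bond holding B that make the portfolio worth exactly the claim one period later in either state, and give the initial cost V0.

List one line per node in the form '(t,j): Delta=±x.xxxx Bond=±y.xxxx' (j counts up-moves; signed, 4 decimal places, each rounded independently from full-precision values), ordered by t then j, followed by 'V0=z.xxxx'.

(0,0): Delta=0.5761 Bond=-65.9506
V0=47.5343

Under the risk-neutral measure, an up-move has probability p* = (R−d)/(u−d) = 0.9394 and values discount at R = 1.03.
Terminal payoffs: V(1,0)=13.7800, V(1,1)=51.2300
  t=0,j=0: stock 197.0000 → up 206.8500 (V=51.2300), down 141.8400 (V=13.7800). Price 47.5343; hedge Δ=0.5761, bond B=-65.9506.
The time-0 hedge costs 47.5343, which is the no-arbitrage price.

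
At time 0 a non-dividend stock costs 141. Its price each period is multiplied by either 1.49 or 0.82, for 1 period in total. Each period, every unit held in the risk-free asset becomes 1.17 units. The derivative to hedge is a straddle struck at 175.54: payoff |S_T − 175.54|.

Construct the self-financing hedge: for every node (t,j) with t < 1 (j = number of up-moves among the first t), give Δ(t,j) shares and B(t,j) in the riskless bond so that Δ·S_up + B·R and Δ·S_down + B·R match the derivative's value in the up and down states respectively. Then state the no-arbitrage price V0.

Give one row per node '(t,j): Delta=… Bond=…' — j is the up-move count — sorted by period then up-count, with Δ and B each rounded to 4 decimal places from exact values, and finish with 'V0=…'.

No-arbitrage ⇒ martingale measure with p* = (R−d)/(u−d) = 0.5224.
At expiry t=1: V(1,0)=59.9200, V(1,1)=34.5500
(0,0): S=141.0000. Δ = (V_up−V_dn)/(S_up−S_dn) = (34.5500−59.9200)/(210.0900−115.6200) = -0.2686. V = [p*·34.5500 + (1−p*)·59.9200]/1.17 = 39.8863. B = V − Δ·S = 77.7520.
Each (Δ,B) replicates both successor values, so the strategy is self-financing and V0 is arbitrage-free.

(0,0): Delta=-0.2686 Bond=77.7520
V0=39.8863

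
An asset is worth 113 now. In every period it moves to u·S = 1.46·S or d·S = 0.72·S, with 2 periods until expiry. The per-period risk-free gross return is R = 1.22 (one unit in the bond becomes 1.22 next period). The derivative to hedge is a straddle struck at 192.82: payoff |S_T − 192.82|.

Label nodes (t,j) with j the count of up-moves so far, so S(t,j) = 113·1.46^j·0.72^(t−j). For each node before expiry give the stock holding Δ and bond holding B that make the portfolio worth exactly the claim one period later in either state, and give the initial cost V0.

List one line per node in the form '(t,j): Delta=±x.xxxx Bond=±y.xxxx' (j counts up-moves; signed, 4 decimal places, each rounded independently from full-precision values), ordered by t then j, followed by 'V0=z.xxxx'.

Since d<R<u, set p* = (R−d)/(u−d) = 0.6757; price each node as the discounted p*-expectation of its children.
Terminal payoffs: V(2,0)=134.2408, V(2,1)=74.0344, V(2,2)=48.0508
  t=1,j=0: stock 81.3600 → up 118.7856 (V=74.0344), down 58.5792 (V=134.2408). Price 76.6892; hedge Δ=-1.0000, bond B=158.0492.
  t=1,j=1: stock 164.9800 → up 240.8708 (V=48.0508), down 118.7856 (V=74.0344). Price 46.2934; hedge Δ=-0.2128, bond B=81.4063.
  t=0,j=0: stock 113.0000 → up 164.9800 (V=46.2934), down 81.3600 (V=76.6892). Price 46.0258; hedge Δ=-0.3635, bond B=87.1012.
The time-0 hedge costs 46.0258, which is the no-arbitrage price.

(0,0): Delta=-0.3635 Bond=87.1012
(1,0): Delta=-1.0000 Bond=158.0492
(1,1): Delta=-0.2128 Bond=81.4063
V0=46.0258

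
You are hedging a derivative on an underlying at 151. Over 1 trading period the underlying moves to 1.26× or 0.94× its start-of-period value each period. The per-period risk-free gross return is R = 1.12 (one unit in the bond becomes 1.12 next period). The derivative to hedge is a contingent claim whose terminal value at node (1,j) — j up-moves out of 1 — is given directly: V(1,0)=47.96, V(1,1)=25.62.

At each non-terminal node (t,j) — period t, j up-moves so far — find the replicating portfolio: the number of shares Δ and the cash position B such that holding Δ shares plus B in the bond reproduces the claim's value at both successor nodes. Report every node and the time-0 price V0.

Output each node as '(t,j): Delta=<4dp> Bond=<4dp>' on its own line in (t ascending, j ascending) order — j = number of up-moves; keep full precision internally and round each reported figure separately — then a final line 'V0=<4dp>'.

No-arbitrage ⇒ martingale measure with p* = (R−d)/(u−d) = 0.5625.
Terminal payoffs: V(1,0)=47.9600, V(1,1)=25.6200
  t=0,j=0: stock 151.0000 → up 190.2600 (V=25.6200), down 141.9400 (V=47.9600). Price 31.6016; hedge Δ=-0.4623, bond B=101.4141.
Each (Δ,B) replicates both successor values, so the strategy is self-financing and V0 is arbitrage-free.

(0,0): Delta=-0.4623 Bond=101.4141
V0=31.6016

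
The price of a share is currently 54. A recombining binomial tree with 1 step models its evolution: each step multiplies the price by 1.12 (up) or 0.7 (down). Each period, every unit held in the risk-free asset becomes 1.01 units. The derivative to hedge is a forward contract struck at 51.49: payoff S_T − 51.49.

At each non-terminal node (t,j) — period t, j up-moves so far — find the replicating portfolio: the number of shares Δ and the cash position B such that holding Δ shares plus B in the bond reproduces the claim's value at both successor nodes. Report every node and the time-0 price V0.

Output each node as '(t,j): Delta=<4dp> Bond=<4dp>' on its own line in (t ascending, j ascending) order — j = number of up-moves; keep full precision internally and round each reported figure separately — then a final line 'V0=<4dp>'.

No-arbitrage ⇒ martingale measure with p* = (R−d)/(u−d) = 0.7381.
Terminal values V(1,·): V(1,0)=-13.6900, V(1,1)=8.9900
Node (0,0) S=54.0000: V=(p*·8.9900+(1−p*)·-13.6900)/1.01=3.0198; Δ=(8.9900−-13.6900)/(60.4800−37.8000)=1.0000; B=V−Δ·S=-50.9802
The time-0 hedge costs 3.0198, which is the no-arbitrage price.

(0,0): Delta=1.0000 Bond=-50.9802
V0=3.0198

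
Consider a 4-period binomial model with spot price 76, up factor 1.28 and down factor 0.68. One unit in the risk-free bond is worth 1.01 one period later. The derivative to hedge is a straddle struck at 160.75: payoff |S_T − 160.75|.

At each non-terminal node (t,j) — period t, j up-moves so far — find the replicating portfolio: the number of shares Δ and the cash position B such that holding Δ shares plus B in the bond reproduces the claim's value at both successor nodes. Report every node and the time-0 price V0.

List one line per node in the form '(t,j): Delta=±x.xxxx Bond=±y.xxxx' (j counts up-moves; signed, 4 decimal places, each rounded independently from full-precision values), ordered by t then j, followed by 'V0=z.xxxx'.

(0,0): Delta=-0.6936 Bond=138.7997
(1,0): Delta=-1.0000 Bond=156.0224
(1,1): Delta=-0.5604 Bond=127.2321
(2,0): Delta=-1.0000 Bond=157.5826
(2,1): Delta=-1.0000 Bond=157.5826
(2,2): Delta=-0.3694 Bond=104.7133
(3,0): Delta=-1.0000 Bond=159.1584
(3,1): Delta=-1.0000 Bond=159.1584
(3,2): Delta=-1.0000 Bond=159.1584
(3,3): Delta=-0.0952 Bond=62.0711
V0=86.0860

Risk-neutral probability p* = (R−d)/(u−d) = (1.01−0.68)/(1.28−0.68) = 0.5500.
Terminal payoffs: V(4,0)=144.5002, V(4,1)=130.1621, V(4,2)=103.1727, V(4,3)=52.3692, V(4,4)=43.2609
Node (3,0) S=23.8968: V=(p*·130.1621+(1−p*)·144.5002)/1.01=135.2616; Δ=(130.1621−144.5002)/(30.5879−16.2498)=-1.0000; B=V−Δ·S=159.1584
Node (3,1) S=44.9823: V=(p*·103.1727+(1−p*)·130.1621)/1.01=114.1761; Δ=(103.1727−130.1621)/(57.5773−30.5879)=-1.0000; B=V−Δ·S=159.1584
Node (3,2) S=84.6725: V=(p*·52.3692+(1−p*)·103.1727)/1.01=74.4859; Δ=(52.3692−103.1727)/(108.3808−57.5773)=-1.0000; B=V−Δ·S=159.1584
Node (3,3) S=159.3836: V=(p*·43.2609+(1−p*)·52.3692)/1.01=46.8907; Δ=(43.2609−52.3692)/(204.0109−108.3808)=-0.0952; B=V−Δ·S=62.0711
Node (2,0) S=35.1424: V=(p*·114.1761+(1−p*)·135.2616)/1.01=122.4402; Δ=(114.1761−135.2616)/(44.9823−23.8968)=-1.0000; B=V−Δ·S=157.5826
Node (2,1) S=66.1504: V=(p*·74.4859+(1−p*)·114.1761)/1.01=91.4322; Δ=(74.4859−114.1761)/(84.6725−44.9823)=-1.0000; B=V−Δ·S=157.5826
Node (2,2) S=124.5184: V=(p*·46.8907+(1−p*)·74.4859)/1.01=58.7214; Δ=(46.8907−74.4859)/(159.3836−84.6725)=-0.3694; B=V−Δ·S=104.7133
Node (1,0) S=51.6800: V=(p*·91.4322+(1−p*)·122.4402)/1.01=104.3424; Δ=(91.4322−122.4402)/(66.1504−35.1424)=-1.0000; B=V−Δ·S=156.0224
Node (1,1) S=97.2800: V=(p*·58.7214+(1−p*)·91.4322)/1.01=72.7141; Δ=(58.7214−91.4322)/(124.5184−66.1504)=-0.5604; B=V−Δ·S=127.2321
Node (0,0) S=76.0000: V=(p*·72.7141+(1−p*)·104.3424)/1.01=86.0860; Δ=(72.7141−104.3424)/(97.2800−51.6800)=-0.6936; B=V−Δ·S=138.7997
Check: Δ(0,0)·S0 + B(0,0) = 86.0860 = V0.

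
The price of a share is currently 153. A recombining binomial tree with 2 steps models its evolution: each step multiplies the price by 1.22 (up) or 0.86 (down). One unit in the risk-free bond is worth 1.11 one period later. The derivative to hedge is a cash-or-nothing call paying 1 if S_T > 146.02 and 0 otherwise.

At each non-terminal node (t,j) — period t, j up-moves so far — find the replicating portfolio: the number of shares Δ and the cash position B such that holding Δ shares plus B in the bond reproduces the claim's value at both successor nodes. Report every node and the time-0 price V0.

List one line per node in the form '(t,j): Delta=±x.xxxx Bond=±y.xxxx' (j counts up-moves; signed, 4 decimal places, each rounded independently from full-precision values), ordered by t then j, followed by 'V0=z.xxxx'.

(0,0): Delta=0.0050 Bond=-0.0288
(1,0): Delta=0.0211 Bond=-2.1522
(1,1): Delta=0.0000 Bond=0.9009
V0=0.7358

Under the risk-neutral measure, an up-move has probability p* = (R−d)/(u−d) = 0.6944 and values discount at R = 1.11.
Payoff layer (t=2): V(2,0)=0.0000, V(2,1)=1.0000, V(2,2)=1.0000
(1,0): S=131.5800. Δ = (V_up−V_dn)/(S_up−S_dn) = (1.0000−0.0000)/(160.5276−113.1588) = 0.0211. V = [p*·1.0000 + (1−p*)·0.0000]/1.11 = 0.6256. B = V − Δ·S = -2.1522.
(1,1): S=186.6600. Δ = (V_up−V_dn)/(S_up−S_dn) = (1.0000−1.0000)/(227.7252−160.5276) = 0.0000. V = [p*·1.0000 + (1−p*)·1.0000]/1.11 = 0.9009. B = V − Δ·S = 0.9009.
(0,0): S=153.0000. Δ = (V_up−V_dn)/(S_up−S_dn) = (0.9009−0.6256)/(186.6600−131.5800) = 0.0050. V = [p*·0.9009 + (1−p*)·0.6256]/1.11 = 0.7358. B = V − Δ·S = -0.0288.
Each (Δ,B) replicates both successor values, so the strategy is self-financing and V0 is arbitrage-free.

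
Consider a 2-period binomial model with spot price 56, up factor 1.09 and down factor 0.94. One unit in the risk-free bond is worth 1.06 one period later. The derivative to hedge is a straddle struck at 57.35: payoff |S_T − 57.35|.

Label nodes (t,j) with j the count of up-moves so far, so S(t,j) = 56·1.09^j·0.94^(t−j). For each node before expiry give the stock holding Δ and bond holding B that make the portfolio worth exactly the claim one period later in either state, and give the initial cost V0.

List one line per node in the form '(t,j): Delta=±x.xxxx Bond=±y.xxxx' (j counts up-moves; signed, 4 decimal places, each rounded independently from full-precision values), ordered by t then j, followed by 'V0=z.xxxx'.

Risk-neutral probability p* = (R−d)/(u−d) = (1.06−0.94)/(1.09−0.94) = 0.8000.
Payoff layer (t=2): V(2,0)=7.8684, V(2,1)=0.0276, V(2,2)=9.1836
(1,0): S=52.6400. Δ = (V_up−V_dn)/(S_up−S_dn) = (0.0276−7.8684)/(57.3776−49.4816) = -0.9930. V = [p*·0.0276 + (1−p*)·7.8684]/1.06 = 1.5054. B = V − Δ·S = 53.7774.
(1,1): S=61.0400. Δ = (V_up−V_dn)/(S_up−S_dn) = (9.1836−0.0276)/(66.5336−57.3776) = 1.0000. V = [p*·9.1836 + (1−p*)·0.0276]/1.06 = 6.9362. B = V − Δ·S = -54.1038.
(0,0): S=56.0000. Δ = (V_up−V_dn)/(S_up−S_dn) = (6.9362−1.5054)/(61.0400−52.6400) = 0.6465. V = [p*·6.9362 + (1−p*)·1.5054]/1.06 = 5.5189. B = V − Δ·S = -30.6864.
Check: Δ(0,0)·S0 + B(0,0) = 5.5189 = V0.

(0,0): Delta=0.6465 Bond=-30.6864
(1,0): Delta=-0.9930 Bond=53.7774
(1,1): Delta=1.0000 Bond=-54.1038
V0=5.5189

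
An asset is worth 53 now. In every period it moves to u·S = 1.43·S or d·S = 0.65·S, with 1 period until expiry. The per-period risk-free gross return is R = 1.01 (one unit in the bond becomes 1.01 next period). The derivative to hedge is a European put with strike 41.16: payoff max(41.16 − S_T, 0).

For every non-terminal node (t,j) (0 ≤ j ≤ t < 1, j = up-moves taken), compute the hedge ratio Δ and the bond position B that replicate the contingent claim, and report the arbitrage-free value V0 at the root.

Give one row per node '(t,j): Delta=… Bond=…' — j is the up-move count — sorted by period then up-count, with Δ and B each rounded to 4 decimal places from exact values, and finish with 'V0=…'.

(0,0): Delta=-0.1623 Bond=12.1799
V0=3.5773

Under the risk-neutral measure, an up-move has probability p* = (R−d)/(u−d) = 0.4615 and values discount at R = 1.01.
Terminal values V(1,·): V(1,0)=6.7100, V(1,1)=0.0000
Node (0,0) S=53.0000: V=(p*·0.0000+(1−p*)·6.7100)/1.01=3.5773; Δ=(0.0000−6.7100)/(75.7900−34.4500)=-0.1623; B=V−Δ·S=12.1799
Self-financing check: at every node Δ·S+B equals the discounted successor values.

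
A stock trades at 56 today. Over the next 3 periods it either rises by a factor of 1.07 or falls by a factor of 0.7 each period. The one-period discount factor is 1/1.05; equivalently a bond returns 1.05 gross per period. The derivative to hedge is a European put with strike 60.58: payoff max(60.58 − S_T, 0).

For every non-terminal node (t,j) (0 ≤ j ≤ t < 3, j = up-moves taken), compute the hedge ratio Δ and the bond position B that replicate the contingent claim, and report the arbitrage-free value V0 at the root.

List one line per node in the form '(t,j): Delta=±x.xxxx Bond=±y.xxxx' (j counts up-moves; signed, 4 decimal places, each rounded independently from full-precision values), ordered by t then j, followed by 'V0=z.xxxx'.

(0,0): Delta=-0.6858 Bond=40.5995
(1,0): Delta=-1.0000 Bond=54.9478
(1,1): Delta=-0.6740 Bond=41.9255
(2,0): Delta=-1.0000 Bond=57.6952
(2,1): Delta=-1.0000 Bond=57.6952
(2,2): Delta=-0.6618 Bond=43.2404
V0=2.1972

Risk-neutral probability p* = (R−d)/(u−d) = (1.05−0.7)/(1.07−0.7) = 0.9459.
At expiry t=3: V(3,0)=41.3720, V(3,1)=31.2192, V(3,2)=15.6999, V(3,3)=0.0000
  t=2,j=0: stock 27.4400 → up 29.3608 (V=31.2192), down 19.2080 (V=41.3720). Price 30.2552; hedge Δ=-1.0000, bond B=57.6952.
  t=2,j=1: stock 41.9440 → up 44.8801 (V=15.6999), down 29.3608 (V=31.2192). Price 15.7512; hedge Δ=-1.0000, bond B=57.6952.
  t=2,j=2: stock 64.1144 → up 68.6024 (V=0.0000), down 44.8801 (V=15.6999). Price 0.8082; hedge Δ=-0.6618, bond B=43.2404.
  t=1,j=0: stock 39.2000 → up 41.9440 (V=15.7512), down 27.4400 (V=30.2552). Price 15.7478; hedge Δ=-1.0000, bond B=54.9478.
  t=1,j=1: stock 59.9200 → up 64.1144 (V=0.8082), down 41.9440 (V=15.7512). Price 1.5390; hedge Δ=-0.6740, bond B=41.9255.
  t=0,j=0: stock 56.0000 → up 59.9200 (V=1.5390), down 39.2000 (V=15.7478). Price 2.1972; hedge Δ=-0.6858, bond B=40.5995.
Root portfolio cost Δ·56+B reproduces V0=2.1972.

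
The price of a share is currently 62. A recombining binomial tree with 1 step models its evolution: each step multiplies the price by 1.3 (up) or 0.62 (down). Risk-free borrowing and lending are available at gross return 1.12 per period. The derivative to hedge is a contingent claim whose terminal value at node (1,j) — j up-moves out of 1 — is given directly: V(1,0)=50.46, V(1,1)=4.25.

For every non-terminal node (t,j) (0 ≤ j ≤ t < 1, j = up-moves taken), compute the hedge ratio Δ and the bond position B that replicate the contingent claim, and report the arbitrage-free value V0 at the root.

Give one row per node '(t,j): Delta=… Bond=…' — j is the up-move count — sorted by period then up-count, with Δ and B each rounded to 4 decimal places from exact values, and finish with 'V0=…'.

(0,0): Delta=-1.0961 Bond=82.6720
V0=14.7161

Under the risk-neutral measure, an up-move has probability p* = (R−d)/(u−d) = 0.7353 and values discount at R = 1.12.
Terminal values V(1,·): V(1,0)=50.4600, V(1,1)=4.2500
  t=0,j=0: stock 62.0000 → up 80.6000 (V=4.2500), down 38.4400 (V=50.4600). Price 14.7161; hedge Δ=-1.0961, bond B=82.6720.
Each (Δ,B) replicates both successor values, so the strategy is self-financing and V0 is arbitrage-free.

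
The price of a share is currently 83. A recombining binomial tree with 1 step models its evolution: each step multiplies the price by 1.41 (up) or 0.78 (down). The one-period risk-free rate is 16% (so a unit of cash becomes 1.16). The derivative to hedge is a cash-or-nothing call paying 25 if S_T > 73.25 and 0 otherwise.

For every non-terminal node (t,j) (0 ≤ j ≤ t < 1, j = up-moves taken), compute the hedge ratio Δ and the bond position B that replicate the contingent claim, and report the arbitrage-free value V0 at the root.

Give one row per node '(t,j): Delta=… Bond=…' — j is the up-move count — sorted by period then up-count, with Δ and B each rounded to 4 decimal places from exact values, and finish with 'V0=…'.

Under the risk-neutral measure, an up-move has probability p* = (R−d)/(u−d) = 0.6032 and values discount at R = 1.16.
Payoff layer (t=1): V(1,0)=0.0000, V(1,1)=25.0000
(0,0): S=83.0000. Δ = (V_up−V_dn)/(S_up−S_dn) = (25.0000−0.0000)/(117.0300−64.7400) = 0.4781. V = [p*·25.0000 + (1−p*)·0.0000]/1.16 = 12.9995. B = V − Δ·S = -26.6831.
The time-0 hedge costs 12.9995, which is the no-arbitrage price.

(0,0): Delta=0.4781 Bond=-26.6831
V0=12.9995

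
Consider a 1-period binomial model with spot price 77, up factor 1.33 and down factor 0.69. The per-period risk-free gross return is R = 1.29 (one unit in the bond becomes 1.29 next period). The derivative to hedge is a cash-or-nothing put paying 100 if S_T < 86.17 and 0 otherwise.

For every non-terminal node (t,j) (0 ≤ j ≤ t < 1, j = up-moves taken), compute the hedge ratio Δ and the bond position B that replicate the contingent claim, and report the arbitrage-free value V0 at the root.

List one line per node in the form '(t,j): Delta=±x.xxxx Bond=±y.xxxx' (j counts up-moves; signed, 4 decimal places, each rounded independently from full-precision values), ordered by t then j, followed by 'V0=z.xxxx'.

Since d<R<u, set p* = (R−d)/(u−d) = 0.9375; price each node as the discounted p*-expectation of its children.
Terminal values V(1,·): V(1,0)=100.0000, V(1,1)=0.0000
  t=0,j=0: stock 77.0000 → up 102.4100 (V=0.0000), down 53.1300 (V=100.0000). Price 4.8450; hedge Δ=-2.0292, bond B=161.0950.
The time-0 hedge costs 4.8450, which is the no-arbitrage price.

(0,0): Delta=-2.0292 Bond=161.0950
V0=4.8450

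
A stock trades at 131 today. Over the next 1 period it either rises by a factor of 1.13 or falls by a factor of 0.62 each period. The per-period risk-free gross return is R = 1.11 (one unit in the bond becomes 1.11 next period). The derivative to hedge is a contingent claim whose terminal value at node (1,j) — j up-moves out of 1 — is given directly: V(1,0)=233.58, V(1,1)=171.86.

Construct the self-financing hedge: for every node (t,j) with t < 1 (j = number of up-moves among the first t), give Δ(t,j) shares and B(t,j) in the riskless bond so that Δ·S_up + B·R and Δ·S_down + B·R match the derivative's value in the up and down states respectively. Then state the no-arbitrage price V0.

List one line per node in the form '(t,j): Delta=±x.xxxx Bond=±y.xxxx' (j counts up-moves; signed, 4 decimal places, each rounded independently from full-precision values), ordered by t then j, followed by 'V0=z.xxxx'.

(0,0): Delta=-0.9238 Bond=278.0290
V0=157.0094

Risk-neutral probability p* = (R−d)/(u−d) = (1.11−0.62)/(1.13−0.62) = 0.9608.
Terminal values V(1,·): V(1,0)=233.5800, V(1,1)=171.8600
  t=0,j=0: stock 131.0000 → up 148.0300 (V=171.8600), down 81.2200 (V=233.5800). Price 157.0094; hedge Δ=-0.9238, bond B=278.0290.
Check: Δ(0,0)·S0 + B(0,0) = 157.0094 = V0.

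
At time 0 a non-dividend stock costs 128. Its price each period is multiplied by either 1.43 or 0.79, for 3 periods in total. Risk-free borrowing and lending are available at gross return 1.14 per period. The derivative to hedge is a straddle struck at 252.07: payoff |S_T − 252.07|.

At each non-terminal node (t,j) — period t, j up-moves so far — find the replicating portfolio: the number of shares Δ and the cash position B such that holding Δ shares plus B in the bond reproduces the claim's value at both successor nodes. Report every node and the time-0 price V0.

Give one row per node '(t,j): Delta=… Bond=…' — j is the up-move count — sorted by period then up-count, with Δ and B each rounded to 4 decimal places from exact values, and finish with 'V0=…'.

(0,0): Delta=-0.3133 Bond=109.2269
(1,0): Delta=-1.0000 Bond=193.9597
(1,1): Delta=0.0011 Bond=66.9818
(2,0): Delta=-1.0000 Bond=221.1140
(2,1): Delta=-1.0000 Bond=221.1140
(2,2): Delta=0.4593 Bond=-43.5804
V0=69.1269

The replicating-portfolio and risk-neutral prices coincide; use p* = (1.14−0.79)/(1.43−0.79) = 0.5469 for the latter.
At expiry t=3: V(3,0)=188.9610, V(3,1)=137.8347, V(3,2)=45.2897, V(3,3)=122.2285
(2,0): S=79.8848. Δ = (V_up−V_dn)/(S_up−S_dn) = (137.8347−188.9610)/(114.2353−63.1090) = -1.0000. V = [p*·137.8347 + (1−p*)·188.9610]/1.14 = 141.2292. B = V − Δ·S = 221.1140.
(2,1): S=144.6016. Δ = (V_up−V_dn)/(S_up−S_dn) = (45.2897−137.8347)/(206.7803−114.2353) = -1.0000. V = [p*·45.2897 + (1−p*)·137.8347]/1.14 = 76.5124. B = V − Δ·S = 221.1140.
(2,2): S=261.7472. Δ = (V_up−V_dn)/(S_up−S_dn) = (122.2285−45.2897)/(374.2985−206.7803) = 0.4593. V = [p*·122.2285 + (1−p*)·45.2897]/1.14 = 76.6365. B = V − Δ·S = -43.5804.
(1,0): S=101.1200. Δ = (V_up−V_dn)/(S_up−S_dn) = (76.5124−141.2292)/(144.6016−79.8848) = -1.0000. V = [p*·76.5124 + (1−p*)·141.2292]/1.14 = 92.8397. B = V − Δ·S = 193.9597.
(1,1): S=183.0400. Δ = (V_up−V_dn)/(S_up−S_dn) = (76.6365−76.5124)/(261.7472−144.6016) = 0.0011. V = [p*·76.6365 + (1−p*)·76.5124]/1.14 = 67.1757. B = V − Δ·S = 66.9818.
(0,0): S=128.0000. Δ = (V_up−V_dn)/(S_up−S_dn) = (67.1757−92.8397)/(183.0400−101.1200) = -0.3133. V = [p*·67.1757 + (1−p*)·92.8397]/1.14 = 69.1269. B = V − Δ·S = 109.2269.
Each (Δ,B) replicates both successor values, so the strategy is self-financing and V0 is arbitrage-free.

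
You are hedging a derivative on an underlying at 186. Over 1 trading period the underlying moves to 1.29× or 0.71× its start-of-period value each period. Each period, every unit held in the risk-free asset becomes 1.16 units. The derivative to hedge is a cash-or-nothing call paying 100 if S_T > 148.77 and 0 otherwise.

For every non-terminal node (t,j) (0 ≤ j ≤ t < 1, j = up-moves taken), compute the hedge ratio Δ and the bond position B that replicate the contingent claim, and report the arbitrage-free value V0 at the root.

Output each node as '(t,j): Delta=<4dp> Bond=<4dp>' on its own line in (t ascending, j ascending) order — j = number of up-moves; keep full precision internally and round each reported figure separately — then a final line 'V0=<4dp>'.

(0,0): Delta=0.9270 Bond=-105.5291
V0=66.8847

The replicating-portfolio and risk-neutral prices coincide; use p* = (1.16−0.71)/(1.29−0.71) = 0.7759 for the latter.
Payoff layer (t=1): V(1,0)=0.0000, V(1,1)=100.0000
Node (0,0) S=186.0000: V=(p*·100.0000+(1−p*)·0.0000)/1.16=66.8847; Δ=(100.0000−0.0000)/(239.9400−132.0600)=0.9270; B=V−Δ·S=-105.5291
Root portfolio cost Δ·186+B reproduces V0=66.8847.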